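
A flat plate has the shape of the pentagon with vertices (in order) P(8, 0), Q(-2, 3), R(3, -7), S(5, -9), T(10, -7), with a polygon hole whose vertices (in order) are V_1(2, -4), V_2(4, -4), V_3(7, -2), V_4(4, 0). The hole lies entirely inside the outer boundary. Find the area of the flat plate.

64

Outer boundary:
Σ = (24) + (5) + (8) + (55) + (56) = 148
Area = |Σ|/2 = 74.
Hole:
Apply the surveyor's formula: 2A = Σ (x_i·y_{i+1} − x_{i+1}·y_i), indices taken mod 4.
Cross-terms: 8, 20, 8, -16  ⇒  Σ = 20
Area = |Σ|/2 = 10.
Net area = 74 − 10 = 64.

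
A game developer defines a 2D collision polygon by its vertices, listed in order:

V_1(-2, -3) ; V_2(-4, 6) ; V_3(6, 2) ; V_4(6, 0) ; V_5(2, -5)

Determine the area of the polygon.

Cross-terms: -24, -44, -12, -30, -16  ⇒  Σ = -126
Area = |Σ|/2 = 63.

63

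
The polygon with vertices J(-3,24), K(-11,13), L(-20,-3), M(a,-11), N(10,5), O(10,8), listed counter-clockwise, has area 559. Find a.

-3

Write out the shoelace sum; only the two edges meeting at M involve a:
2·Area = [((-20)·(-11) − a·(-3)) + (a·5 − 10·(-11))] + 812
       = 8·a + 1142 = 1118
⇒ a = -3.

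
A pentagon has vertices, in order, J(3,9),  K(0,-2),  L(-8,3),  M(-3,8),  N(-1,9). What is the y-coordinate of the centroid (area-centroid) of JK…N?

Apply the shoelace (surveyor's) formula. First the cross-terms c_i = x_i·y_{i+1} − x_{i+1}·y_i:
  -6, -16, -55, -19, -36  ⇒  2A = -132, A = -66.
Then Σ (y_i + y_{i+1})·c_i = -1634, so ȳ = -1634 / (6·(-66)) = 817/198.

817/198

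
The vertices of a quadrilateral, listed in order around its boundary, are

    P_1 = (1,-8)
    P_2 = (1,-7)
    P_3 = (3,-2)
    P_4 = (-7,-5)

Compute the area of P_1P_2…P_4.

Σ = (1) + (19) + (-29) + (61) = 52
Area = |Σ|/2 = 26.

26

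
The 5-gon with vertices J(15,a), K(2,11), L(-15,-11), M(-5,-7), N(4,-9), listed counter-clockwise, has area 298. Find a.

15

The doubled signed area Σ (x_i y_{i+1} − x_{i+1} y_i) is linear in a.
With a=0 it equals 566; the coefficient of a is 2 (from the two edges through J).
So 2·a + 566 = 2·298 = 596 ⇒ a = 15.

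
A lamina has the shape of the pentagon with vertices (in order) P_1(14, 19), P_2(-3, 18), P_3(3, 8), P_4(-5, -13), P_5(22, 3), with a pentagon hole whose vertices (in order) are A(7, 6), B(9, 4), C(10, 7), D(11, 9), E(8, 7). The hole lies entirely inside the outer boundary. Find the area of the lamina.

432.5

Outer boundary:
Apply Gauss's area formula: 2A = Σ (x_i·y_{i+1} − x_{i+1}·y_i), indices taken mod 5.
Σ = (309) + (-78) + (1) + (271) + (376) = 879
Area = |Σ|/2 = 439.5.
Hole:
A→B: (7)(4) − (9)(6) = -26
B→C: (9)(7) − (10)(4) = 23
C→D: (10)(9) − (11)(7) = 13
D→E: (11)(7) − (8)(9) = 5
E→A: (8)(6) − (7)(7) = -1
Σ = 14
Area = |Σ|/2 = 7.
Net area = 439.5 − 7 = 432.5.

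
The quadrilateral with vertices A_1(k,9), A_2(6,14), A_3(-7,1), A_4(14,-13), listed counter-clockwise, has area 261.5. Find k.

The doubled signed area Σ (x_i y_{i+1} − x_{i+1} y_i) is linear in k.
With k=0 it equals 253; the coefficient of k is 27 (from the two edges through A_1).
So 27·k + 253 = 2·261.5 = 523 ⇒ k = 10.

10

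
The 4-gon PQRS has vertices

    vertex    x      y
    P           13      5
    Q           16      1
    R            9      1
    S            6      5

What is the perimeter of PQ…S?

|PQ| = √((3)² + (-4)²) = √25 = 5
|QR| = √((-7)² + (0)²) = √49 = 7
|RS| = √((-3)² + (4)²) = √25 = 5
|SP| = √((7)² + (0)²) = √49 = 7
Perimeter = 5 + 7 + 5 + 7 = 24.

24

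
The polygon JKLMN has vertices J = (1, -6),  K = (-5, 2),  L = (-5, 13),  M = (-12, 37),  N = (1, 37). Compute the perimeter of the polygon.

102

|JK| = √((-6)² + (8)²) = √100 = 10
|KL| = √((0)² + (11)²) = √121 = 11
|LM| = √((-7)² + (24)²) = √625 = 25
|MN| = √((13)² + (0)²) = √169 = 13
|NJ| = √((0)² + (-43)²) = √1849 = 43
Perimeter = 10 + 11 + 25 + 13 + 43 = 102.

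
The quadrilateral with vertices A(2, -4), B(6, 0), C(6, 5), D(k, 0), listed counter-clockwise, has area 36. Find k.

The doubled signed area Σ (x_i y_{i+1} − x_{i+1} y_i) is linear in k.
With k=0 it equals 54; the coefficient of k is -9 (from the two edges through D).
So -9·k + 54 = 2·36 = 72 ⇒ k = -2.

-2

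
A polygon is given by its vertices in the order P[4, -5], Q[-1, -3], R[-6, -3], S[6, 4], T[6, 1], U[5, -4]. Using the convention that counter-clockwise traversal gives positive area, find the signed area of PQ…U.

-47

Σ = (-17) + (-15) + (-6) + (-18) + (-29) + (-9) = -94
Signed area = Σ/2 = -47 (negative ⇒ clockwise traversal).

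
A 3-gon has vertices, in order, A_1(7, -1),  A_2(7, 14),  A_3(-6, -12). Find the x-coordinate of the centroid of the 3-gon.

8/3

Apply the shoelace formula. First the cross-terms c_i = x_i·y_{i+1} − x_{i+1}·y_i:
  105, 0, 90  ⇒  2A = 195, A = 97.5.
Then Σ (x_i + x_{i+1})·c_i = 1560, so x̄ = 1560 / (6·97.5) = 8/3.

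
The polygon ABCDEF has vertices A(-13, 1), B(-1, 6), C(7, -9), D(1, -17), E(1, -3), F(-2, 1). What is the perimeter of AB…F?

70

|AB| = √((12)² + (5)²) = √169 = 13
|BC| = √((8)² + (-15)²) = √289 = 17
|CD| = √((-6)² + (-8)²) = √100 = 10
|DE| = √((0)² + (14)²) = √196 = 14
|EF| = √((-3)² + (4)²) = √25 = 5
|FA| = √((-11)² + (0)²) = √121 = 11
Perimeter = 13 + 17 + 10 + 14 + 5 + 11 = 70.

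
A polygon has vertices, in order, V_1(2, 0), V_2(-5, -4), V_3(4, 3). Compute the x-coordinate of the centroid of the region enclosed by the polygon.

1/3

Apply Gauss's area formula. First the cross-terms c_i = x_i·y_{i+1} − x_{i+1}·y_i:
  -8, 1, -6  ⇒  2A = -13, A = -6.5.
Then Σ (x_i + x_{i+1})·c_i = -13, so x̄ = -13 / (6·(-6.5)) = 1/3.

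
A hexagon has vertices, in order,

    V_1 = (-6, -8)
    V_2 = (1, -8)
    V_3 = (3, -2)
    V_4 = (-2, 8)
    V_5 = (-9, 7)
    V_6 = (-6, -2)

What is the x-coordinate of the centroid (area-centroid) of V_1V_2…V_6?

Apply the surveyor's formula. First the cross-terms c_i = x_i·y_{i+1} − x_{i+1}·y_i:
  56, 22, 20, 58, 60, 36  ⇒  2A = 252, A = 126.
Then Σ (x_i + x_{i+1})·c_i = -2142, so x̄ = -2142 / (6·126) = -17/6.

-17/6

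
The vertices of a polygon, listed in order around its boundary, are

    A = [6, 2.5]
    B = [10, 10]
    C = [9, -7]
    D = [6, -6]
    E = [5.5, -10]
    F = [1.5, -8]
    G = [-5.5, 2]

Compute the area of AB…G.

Apply Gauss's area formula: 2A = Σ (x_i·y_{i+1} − x_{i+1}·y_i), indices taken mod 7.
Cross-terms: 35, -160, -12, -27, -29, -41, -25.75  ⇒  Σ = -259.75
Area = |Σ|/2 = 129.875.

129.875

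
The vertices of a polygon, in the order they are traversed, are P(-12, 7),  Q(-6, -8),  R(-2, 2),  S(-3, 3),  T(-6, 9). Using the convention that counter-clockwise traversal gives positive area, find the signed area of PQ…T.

Apply Gauss's area formula: 2A = Σ (x_i·y_{i+1} − x_{i+1}·y_i), indices taken mod 5.
P→Q: (-12)(-8) − (-6)(7) = 138
Q→R: (-6)(2) − (-2)(-8) = -28
R→S: (-2)(3) − (-3)(2) = 0
S→T: (-3)(9) − (-6)(3) = -9
T→P: (-6)(7) − (-12)(9) = 66
Σ = 167
Signed area = Σ/2 = 83.5 (positive ⇒ counter-clockwise traversal).

83.5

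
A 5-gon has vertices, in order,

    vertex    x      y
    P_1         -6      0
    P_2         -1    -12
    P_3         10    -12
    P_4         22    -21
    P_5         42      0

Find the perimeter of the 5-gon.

|P_1P_2| = √((5)² + (-12)²) = √169 = 13
|P_2P_3| = √((11)² + (0)²) = √121 = 11
|P_3P_4| = √((12)² + (-9)²) = √225 = 15
|P_4P_5| = √((20)² + (21)²) = √841 = 29
|P_5P_1| = √((-48)² + (0)²) = √2304 = 48
Perimeter = 13 + 11 + 15 + 29 + 48 = 116.

116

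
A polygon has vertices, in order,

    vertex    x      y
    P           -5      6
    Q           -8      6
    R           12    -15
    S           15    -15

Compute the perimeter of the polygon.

64

|PQ| = √((-3)² + (0)²) = √9 = 3
|QR| = √((20)² + (-21)²) = √841 = 29
|RS| = √((3)² + (0)²) = √9 = 3
|SP| = √((-20)² + (21)²) = √841 = 29
Perimeter = 3 + 29 + 3 + 29 = 64.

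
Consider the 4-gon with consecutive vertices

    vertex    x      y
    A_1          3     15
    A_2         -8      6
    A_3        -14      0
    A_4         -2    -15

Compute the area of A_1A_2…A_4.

A_1→A_2: (3)(6) − (-8)(15) = 138
A_2→A_3: (-8)(0) − (-14)(6) = 84
A_3→A_4: (-14)(-15) − (-2)(0) = 210
A_4→A_1: (-2)(15) − (3)(-15) = 15
Σ = 447
Area = |Σ|/2 = 223.5.

223.5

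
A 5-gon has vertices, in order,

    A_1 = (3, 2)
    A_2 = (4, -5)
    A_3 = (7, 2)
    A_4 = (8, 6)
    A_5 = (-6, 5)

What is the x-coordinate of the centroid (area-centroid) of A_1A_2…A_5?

Apply Gauss's area formula. First the cross-terms c_i = x_i·y_{i+1} − x_{i+1}·y_i:
  -23, 43, 26, 76, -27  ⇒  2A = 95, A = 47.5.
Then Σ (x_i + x_{i+1})·c_i = 935, so x̄ = 935 / (6·47.5) = 187/57.

187/57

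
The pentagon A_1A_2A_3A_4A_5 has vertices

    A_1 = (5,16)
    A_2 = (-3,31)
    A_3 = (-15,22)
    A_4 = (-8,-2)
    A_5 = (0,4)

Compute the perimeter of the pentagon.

|A_1A_2| = √((-8)² + (15)²) = √289 = 17
|A_2A_3| = √((-12)² + (-9)²) = √225 = 15
|A_3A_4| = √((7)² + (-24)²) = √625 = 25
|A_4A_5| = √((8)² + (6)²) = √100 = 10
|A_5A_1| = √((5)² + (12)²) = √169 = 13
Perimeter = 17 + 15 + 25 + 10 + 13 = 80.

80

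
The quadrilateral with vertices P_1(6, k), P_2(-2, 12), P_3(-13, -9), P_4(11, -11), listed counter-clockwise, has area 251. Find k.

-4

The doubled signed area Σ (x_i y_{i+1} − x_{i+1} y_i) is linear in k.
With k=0 it equals 554; the coefficient of k is 13 (from the two edges through P_1).
So 13·k + 554 = 2·251 = 502 ⇒ k = -4.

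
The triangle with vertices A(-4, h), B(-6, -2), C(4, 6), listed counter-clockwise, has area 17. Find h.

Write out the shoelace sum; only the two edges meeting at A involve h:
2·Area = [(4·h − (-4)·6) + ((-4)·(-2) − (-6)·h)] + -28
       = 10·h + 4 = 34
⇒ h = 3.

3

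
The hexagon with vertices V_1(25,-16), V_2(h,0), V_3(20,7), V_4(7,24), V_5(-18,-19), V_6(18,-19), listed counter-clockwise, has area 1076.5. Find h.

The doubled signed area Σ (x_i y_{i+1} − x_{i+1} y_i) is linear in h.
With h=0 it equals 1601; the coefficient of h is 23 (from the two edges through V_2).
So 23·h + 1601 = 2·1076.5 = 2153 ⇒ h = 24.

24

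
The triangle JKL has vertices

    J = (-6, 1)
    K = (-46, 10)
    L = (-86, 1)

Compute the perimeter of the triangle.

|JK| = √((-40)² + (9)²) = √1681 = 41
|KL| = √((-40)² + (-9)²) = √1681 = 41
|LJ| = √((80)² + (0)²) = √6400 = 80
Perimeter = 41 + 41 + 80 = 162.

162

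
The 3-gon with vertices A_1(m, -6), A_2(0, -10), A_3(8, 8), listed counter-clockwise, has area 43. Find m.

The doubled signed area Σ (x_i y_{i+1} − x_{i+1} y_i) is linear in m.
With m=0 it equals 32; the coefficient of m is -18 (from the two edges through A_1).
So -18·m + 32 = 2·43 = 86 ⇒ m = -3.

-3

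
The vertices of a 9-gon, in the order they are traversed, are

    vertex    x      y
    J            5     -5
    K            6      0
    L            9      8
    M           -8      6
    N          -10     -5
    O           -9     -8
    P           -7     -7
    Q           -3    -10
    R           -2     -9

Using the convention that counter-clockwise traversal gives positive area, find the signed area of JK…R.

224.5

Apply the surveyor's formula: 2A = Σ (x_i·y_{i+1} − x_{i+1}·y_i), indices taken mod 9.
Σ = (30) + (48) + (118) + (100) + (35) + (7) + (49) + (7) + (55) = 449
Signed area = Σ/2 = 224.5 (positive ⇒ counter-clockwise traversal).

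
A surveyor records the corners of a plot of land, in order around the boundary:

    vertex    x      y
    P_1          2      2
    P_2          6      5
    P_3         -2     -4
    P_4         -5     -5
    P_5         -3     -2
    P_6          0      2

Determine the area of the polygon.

20.5

Σ = (-2) + (-14) + (-10) + (-5) + (-6) + (-4) = -41
Area = |Σ|/2 = 20.5.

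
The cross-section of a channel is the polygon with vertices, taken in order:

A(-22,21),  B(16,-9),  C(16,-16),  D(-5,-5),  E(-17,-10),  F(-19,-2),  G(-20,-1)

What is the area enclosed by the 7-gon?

Apply the shoelace (surveyor's) formula: 2A = Σ (x_i·y_{i+1} − x_{i+1}·y_i), indices taken mod 7.
Cross-terms: -138, -112, -160, -35, -156, -21, -442  ⇒  Σ = -1064
Area = |Σ|/2 = 532.

532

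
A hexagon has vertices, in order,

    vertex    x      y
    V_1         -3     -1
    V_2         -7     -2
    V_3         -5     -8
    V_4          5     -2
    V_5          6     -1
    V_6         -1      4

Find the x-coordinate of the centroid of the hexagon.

Apply the surveyor's formula. First the cross-terms c_i = x_i·y_{i+1} − x_{i+1}·y_i:
  -1, 46, 50, 7, 23, 13  ⇒  2A = 138, A = 69.
Then Σ (x_i + x_{i+1})·c_i = -402, so x̄ = -402 / (6·69) = -67/69.

-67/69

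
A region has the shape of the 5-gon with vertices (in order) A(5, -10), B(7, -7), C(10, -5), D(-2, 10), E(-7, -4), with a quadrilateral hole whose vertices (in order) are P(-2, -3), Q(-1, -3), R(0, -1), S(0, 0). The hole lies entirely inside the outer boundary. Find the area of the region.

162

Outer boundary:
A→B: (5)(-7) − (7)(-10) = 35
B→C: (7)(-5) − (10)(-7) = 35
C→D: (10)(10) − (-2)(-5) = 90
D→E: (-2)(-4) − (-7)(10) = 78
E→A: (-7)(-10) − (5)(-4) = 90
Σ = 328
Area = |Σ|/2 = 164.
Hole:
Apply the shoelace formula: 2A = Σ (x_i·y_{i+1} − x_{i+1}·y_i), indices taken mod 4.
Σ = (3) + (1) + (0) + (0) = 4
Area = |Σ|/2 = 2.
Net area = 164 − 2 = 162.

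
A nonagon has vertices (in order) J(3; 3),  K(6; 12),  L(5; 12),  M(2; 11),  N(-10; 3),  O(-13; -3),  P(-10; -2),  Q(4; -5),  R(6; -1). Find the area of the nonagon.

Apply the shoelace (surveyor's) formula: 2A = Σ (x_i·y_{i+1} − x_{i+1}·y_i), indices taken mod 9.
Σ = (18) + (12) + (31) + (116) + (69) + (-4) + (58) + (26) + (21) = 347
Area = |Σ|/2 = 173.5.

173.5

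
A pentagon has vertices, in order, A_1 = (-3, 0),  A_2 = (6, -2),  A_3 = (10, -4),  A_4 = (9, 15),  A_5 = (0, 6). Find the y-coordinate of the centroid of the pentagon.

55/13

Apply the shoelace (surveyor's) formula. First the cross-terms c_i = x_i·y_{i+1} − x_{i+1}·y_i:
  6, -4, 186, 54, 18  ⇒  2A = 260, A = 130.
Then Σ (y_i + y_{i+1})·c_i = 3300, so ȳ = 3300 / (6·130) = 55/13.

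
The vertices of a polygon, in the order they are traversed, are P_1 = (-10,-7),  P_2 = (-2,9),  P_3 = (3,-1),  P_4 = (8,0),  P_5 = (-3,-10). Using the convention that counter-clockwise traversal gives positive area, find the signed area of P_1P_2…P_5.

-140

Apply the surveyor's formula: 2A = Σ (x_i·y_{i+1} − x_{i+1}·y_i), indices taken mod 5.
Σ = (-104) + (-25) + (8) + (-80) + (-79) = -280
Signed area = Σ/2 = -140 (negative ⇒ clockwise traversal).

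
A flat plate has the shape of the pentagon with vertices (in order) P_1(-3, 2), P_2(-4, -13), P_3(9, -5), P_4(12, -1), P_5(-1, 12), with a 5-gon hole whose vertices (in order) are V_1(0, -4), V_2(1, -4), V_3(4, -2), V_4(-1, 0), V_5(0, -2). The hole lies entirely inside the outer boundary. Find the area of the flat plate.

Outer boundary:
Apply the surveyor's formula: 2A = Σ (x_i·y_{i+1} − x_{i+1}·y_i), indices taken mod 5.
P_1→P_2: (-3)(-13) − (-4)(2) = 47
P_2→P_3: (-4)(-5) − (9)(-13) = 137
P_3→P_4: (9)(-1) − (12)(-5) = 51
P_4→P_5: (12)(12) − (-1)(-1) = 143
P_5→P_1: (-1)(2) − (-3)(12) = 34
Σ = 412
Area = |Σ|/2 = 206.
Hole:
Σ = (4) + (14) + (-2) + (2) + (0) = 18
Area = |Σ|/2 = 9.
Net area = 206 − 9 = 197.

197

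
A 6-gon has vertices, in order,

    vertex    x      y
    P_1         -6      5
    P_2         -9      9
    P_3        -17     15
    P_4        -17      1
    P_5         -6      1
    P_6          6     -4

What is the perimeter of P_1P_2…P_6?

|P_1P_2| = √((-3)² + (4)²) = √25 = 5
|P_2P_3| = √((-8)² + (6)²) = √100 = 10
|P_3P_4| = √((0)² + (-14)²) = √196 = 14
|P_4P_5| = √((11)² + (0)²) = √121 = 11
|P_5P_6| = √((12)² + (-5)²) = √169 = 13
|P_6P_1| = √((-12)² + (9)²) = √225 = 15
Perimeter = 5 + 10 + 14 + 11 + 13 + 15 = 68.

68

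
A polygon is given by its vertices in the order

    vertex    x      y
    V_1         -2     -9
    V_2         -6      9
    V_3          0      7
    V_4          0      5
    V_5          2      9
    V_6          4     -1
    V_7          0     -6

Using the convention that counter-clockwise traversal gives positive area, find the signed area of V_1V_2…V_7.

Apply the surveyor's formula: 2A = Σ (x_i·y_{i+1} − x_{i+1}·y_i), indices taken mod 7.
Cross-terms: -72, -42, 0, -10, -38, -24, -12  ⇒  Σ = -198
Signed area = Σ/2 = -99 (negative ⇒ clockwise traversal).

-99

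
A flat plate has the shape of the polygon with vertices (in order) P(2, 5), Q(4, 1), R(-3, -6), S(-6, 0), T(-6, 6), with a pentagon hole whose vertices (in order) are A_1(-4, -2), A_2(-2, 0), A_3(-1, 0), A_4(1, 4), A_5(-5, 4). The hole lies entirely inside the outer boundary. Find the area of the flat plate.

55.5

Outer boundary:
Apply Gauss's area formula: 2A = Σ (x_i·y_{i+1} − x_{i+1}·y_i), indices taken mod 5.
Cross-terms: -18, -21, -36, -36, -42  ⇒  Σ = -153
Area = |Σ|/2 = 76.5.
Hole:
Σ = (-4) + (0) + (-4) + (24) + (26) = 42
Area = |Σ|/2 = 21.
Net area = 76.5 − 21 = 55.5.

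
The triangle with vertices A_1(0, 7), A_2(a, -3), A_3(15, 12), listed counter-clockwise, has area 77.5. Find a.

The doubled signed area Σ (x_i y_{i+1} − x_{i+1} y_i) is linear in a.
With a=0 it equals 150; the coefficient of a is 5 (from the two edges through A_2).
So 5·a + 150 = 2·77.5 = 155 ⇒ a = 1.

1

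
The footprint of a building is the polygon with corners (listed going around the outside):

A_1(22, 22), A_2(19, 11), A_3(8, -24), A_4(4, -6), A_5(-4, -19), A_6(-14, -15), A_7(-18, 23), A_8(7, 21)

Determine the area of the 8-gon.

1208.5

Apply the surveyor's formula: 2A = Σ (x_i·y_{i+1} − x_{i+1}·y_i), indices taken mod 8.
Σ = (-176) + (-544) + (48) + (-100) + (-206) + (-592) + (-539) + (-308) = -2417
Area = |Σ|/2 = 1208.5.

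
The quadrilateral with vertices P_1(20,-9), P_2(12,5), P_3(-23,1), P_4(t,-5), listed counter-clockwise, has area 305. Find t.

-6

Write out the shoelace sum; only the two edges meeting at P_4 involve t:
2·Area = [((-23)·(-5) − t·1) + (t·(-9) − 20·(-5))] + 335
       = -10·t + 550 = 610
⇒ t = -6.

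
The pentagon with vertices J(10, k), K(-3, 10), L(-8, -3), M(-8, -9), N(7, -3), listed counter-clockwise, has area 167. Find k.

-2

The doubled signed area Σ (x_i y_{i+1} − x_{i+1} y_i) is linear in k.
With k=0 it equals 354; the coefficient of k is 10 (from the two edges through J).
So 10·k + 354 = 2·167 = 334 ⇒ k = -2.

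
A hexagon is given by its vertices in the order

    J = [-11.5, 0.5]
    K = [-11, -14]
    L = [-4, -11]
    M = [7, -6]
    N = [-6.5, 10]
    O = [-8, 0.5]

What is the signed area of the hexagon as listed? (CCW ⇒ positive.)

Σ = (166.5) + (65) + (101) + (31) + (76.75) + (1.75) = 442
Signed area = Σ/2 = 221 (positive ⇒ counter-clockwise traversal).

221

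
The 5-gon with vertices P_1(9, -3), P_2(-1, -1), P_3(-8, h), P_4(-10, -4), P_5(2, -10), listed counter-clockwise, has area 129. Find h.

6

The doubled signed area Σ (x_i y_{i+1} − x_{i+1} y_i) is linear in h.
With h=0 it equals 204; the coefficient of h is 9 (from the two edges through P_3).
So 9·h + 204 = 2·129 = 258 ⇒ h = 6.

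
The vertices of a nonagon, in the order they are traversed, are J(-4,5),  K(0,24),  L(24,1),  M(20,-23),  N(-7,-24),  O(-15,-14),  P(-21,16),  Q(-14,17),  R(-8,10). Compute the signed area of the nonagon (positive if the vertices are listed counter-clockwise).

-1409

Apply Gauss's area formula: 2A = Σ (x_i·y_{i+1} − x_{i+1}·y_i), indices taken mod 9.
Cross-terms: -96, -576, -572, -641, -262, -534, -133, -4, 0  ⇒  Σ = -2818
Signed area = Σ/2 = -1409 (negative ⇒ clockwise traversal).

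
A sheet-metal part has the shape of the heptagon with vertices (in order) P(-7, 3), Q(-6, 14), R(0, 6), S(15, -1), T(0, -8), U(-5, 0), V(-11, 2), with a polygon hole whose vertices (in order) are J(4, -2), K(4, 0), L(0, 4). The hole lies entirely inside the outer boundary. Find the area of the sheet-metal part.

Outer boundary:
Apply the shoelace formula: 2A = Σ (x_i·y_{i+1} − x_{i+1}·y_i), indices taken mod 7.
Σ = (-80) + (-36) + (-90) + (-120) + (-40) + (-10) + (-19) = -395
Area = |Σ|/2 = 197.5.
Hole:
Apply the shoelace (surveyor's) formula: 2A = Σ (x_i·y_{i+1} − x_{i+1}·y_i), indices taken mod 3.
Cross-terms: 8, 16, -16  ⇒  Σ = 8
Area = |Σ|/2 = 4.
Net area = 197.5 − 4 = 193.5.

193.5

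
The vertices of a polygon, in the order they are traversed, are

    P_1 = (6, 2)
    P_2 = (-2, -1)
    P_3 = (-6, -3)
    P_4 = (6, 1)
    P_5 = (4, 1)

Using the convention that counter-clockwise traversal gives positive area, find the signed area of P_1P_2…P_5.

7

Apply Gauss's area formula: 2A = Σ (x_i·y_{i+1} − x_{i+1}·y_i), indices taken mod 5.
Σ = (-2) + (0) + (12) + (2) + (2) = 14
Signed area = Σ/2 = 7 (positive ⇒ counter-clockwise traversal).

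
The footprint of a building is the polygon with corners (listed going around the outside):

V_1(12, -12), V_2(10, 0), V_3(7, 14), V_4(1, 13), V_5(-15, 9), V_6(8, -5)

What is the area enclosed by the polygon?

254

Σ = (120) + (140) + (77) + (204) + (3) + (-36) = 508
Area = |Σ|/2 = 254.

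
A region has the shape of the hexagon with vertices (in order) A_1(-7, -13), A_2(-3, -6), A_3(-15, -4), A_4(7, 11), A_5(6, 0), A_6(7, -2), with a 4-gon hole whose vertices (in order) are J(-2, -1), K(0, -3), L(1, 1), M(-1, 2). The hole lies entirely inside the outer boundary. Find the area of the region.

Outer boundary:
A_1→A_2: (-7)(-6) − (-3)(-13) = 3
A_2→A_3: (-3)(-4) − (-15)(-6) = -78
A_3→A_4: (-15)(11) − (7)(-4) = -137
A_4→A_5: (7)(0) − (6)(11) = -66
A_5→A_6: (6)(-2) − (7)(0) = -12
A_6→A_1: (7)(-13) − (-7)(-2) = -105
Σ = -395
Area = |Σ|/2 = 197.5.
Hole:
Cross-terms: 6, 3, 3, 5  ⇒  Σ = 17
Area = |Σ|/2 = 8.5.
Net area = 197.5 − 8.5 = 189.

189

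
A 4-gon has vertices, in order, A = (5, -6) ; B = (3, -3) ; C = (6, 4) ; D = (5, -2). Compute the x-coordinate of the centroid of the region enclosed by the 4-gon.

86/19

Apply Gauss's area formula. First the cross-terms c_i = x_i·y_{i+1} − x_{i+1}·y_i:
  3, 30, -32, -20  ⇒  2A = -19, A = -9.5.
Then Σ (x_i + x_{i+1})·c_i = -258, so x̄ = -258 / (6·(-9.5)) = 86/19.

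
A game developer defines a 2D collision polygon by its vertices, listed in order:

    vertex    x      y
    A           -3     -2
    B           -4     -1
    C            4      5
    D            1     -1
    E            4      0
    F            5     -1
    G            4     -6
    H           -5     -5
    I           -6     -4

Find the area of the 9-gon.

Apply Gauss's area formula: 2A = Σ (x_i·y_{i+1} − x_{i+1}·y_i), indices taken mod 9.
Cross-terms: -5, -16, -9, 4, -4, -26, -50, -10, 0  ⇒  Σ = -116
Area = |Σ|/2 = 58.

58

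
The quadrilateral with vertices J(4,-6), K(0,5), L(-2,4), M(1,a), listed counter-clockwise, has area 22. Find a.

Write out the shoelace sum; only the two edges meeting at M involve a:
2·Area = [((-2)·a − 1·4) + (1·(-6) − 4·a)] + 30
       = -6·a + 20 = 44
⇒ a = -4.

-4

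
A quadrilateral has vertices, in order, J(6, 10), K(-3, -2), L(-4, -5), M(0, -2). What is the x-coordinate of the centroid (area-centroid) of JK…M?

1/3

Apply Gauss's area formula. First the cross-terms c_i = x_i·y_{i+1} − x_{i+1}·y_i:
  18, 7, 8, 12  ⇒  2A = 45, A = 22.5.
Then Σ (x_i + x_{i+1})·c_i = 45, so x̄ = 45 / (6·22.5) = 1/3.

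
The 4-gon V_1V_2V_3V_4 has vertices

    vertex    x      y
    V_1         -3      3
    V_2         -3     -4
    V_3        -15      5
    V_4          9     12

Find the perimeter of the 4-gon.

62

|V_1V_2| = √((0)² + (-7)²) = √49 = 7
|V_2V_3| = √((-12)² + (9)²) = √225 = 15
|V_3V_4| = √((24)² + (7)²) = √625 = 25
|V_4V_1| = √((-12)² + (-9)²) = √225 = 15
Perimeter = 7 + 15 + 25 + 15 = 62.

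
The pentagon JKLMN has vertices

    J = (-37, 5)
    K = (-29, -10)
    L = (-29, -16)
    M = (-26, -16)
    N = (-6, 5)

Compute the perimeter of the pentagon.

86

|JK| = √((8)² + (-15)²) = √289 = 17
|KL| = √((0)² + (-6)²) = √36 = 6
|LM| = √((3)² + (0)²) = √9 = 3
|MN| = √((20)² + (21)²) = √841 = 29
|NJ| = √((-31)² + (0)²) = √961 = 31
Perimeter = 17 + 6 + 3 + 29 + 31 = 86.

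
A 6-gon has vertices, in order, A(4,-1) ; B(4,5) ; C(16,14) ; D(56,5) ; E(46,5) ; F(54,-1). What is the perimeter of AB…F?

132

|AB| = √((0)² + (6)²) = √36 = 6
|BC| = √((12)² + (9)²) = √225 = 15
|CD| = √((40)² + (-9)²) = √1681 = 41
|DE| = √((-10)² + (0)²) = √100 = 10
|EF| = √((8)² + (-6)²) = √100 = 10
|FA| = √((-50)² + (0)²) = √2500 = 50
Perimeter = 6 + 15 + 41 + 10 + 10 + 50 = 132.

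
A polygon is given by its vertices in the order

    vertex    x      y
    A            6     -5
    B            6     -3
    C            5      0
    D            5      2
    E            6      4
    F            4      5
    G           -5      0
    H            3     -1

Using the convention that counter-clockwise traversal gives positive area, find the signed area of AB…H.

40

Apply the shoelace formula: 2A = Σ (x_i·y_{i+1} − x_{i+1}·y_i), indices taken mod 8.
Σ = (12) + (15) + (10) + (8) + (14) + (25) + (5) + (-9) = 80
Signed area = Σ/2 = 40 (positive ⇒ counter-clockwise traversal).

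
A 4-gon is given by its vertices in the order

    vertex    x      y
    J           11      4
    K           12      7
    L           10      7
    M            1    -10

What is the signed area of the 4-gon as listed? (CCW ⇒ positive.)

Apply the surveyor's formula: 2A = Σ (x_i·y_{i+1} − x_{i+1}·y_i), indices taken mod 4.
Σ = (29) + (14) + (-107) + (114) = 50
Signed area = Σ/2 = 25 (positive ⇒ counter-clockwise traversal).

25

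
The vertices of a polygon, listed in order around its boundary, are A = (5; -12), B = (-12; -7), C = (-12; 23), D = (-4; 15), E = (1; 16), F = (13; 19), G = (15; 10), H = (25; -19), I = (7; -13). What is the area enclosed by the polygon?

898

A→B: (5)(-7) − (-12)(-12) = -179
B→C: (-12)(23) − (-12)(-7) = -360
C→D: (-12)(15) − (-4)(23) = -88
D→E: (-4)(16) − (1)(15) = -79
E→F: (1)(19) − (13)(16) = -189
F→G: (13)(10) − (15)(19) = -155
G→H: (15)(-19) − (25)(10) = -535
H→I: (25)(-13) − (7)(-19) = -192
I→A: (7)(-12) − (5)(-13) = -19
Σ = -1796
Area = |Σ|/2 = 898.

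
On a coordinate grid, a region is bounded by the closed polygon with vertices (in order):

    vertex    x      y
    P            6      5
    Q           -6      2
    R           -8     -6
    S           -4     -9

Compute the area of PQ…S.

88

Apply the shoelace (surveyor's) formula: 2A = Σ (x_i·y_{i+1} − x_{i+1}·y_i), indices taken mod 4.
Cross-terms: 42, 52, 48, 34  ⇒  Σ = 176
Area = |Σ|/2 = 88.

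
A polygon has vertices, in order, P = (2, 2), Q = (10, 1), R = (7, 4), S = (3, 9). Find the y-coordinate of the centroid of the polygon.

107/27

Apply the shoelace formula. First the cross-terms c_i = x_i·y_{i+1} − x_{i+1}·y_i:
  -18, 33, 51, -12  ⇒  2A = 54, A = 27.
Then Σ (y_i + y_{i+1})·c_i = 642, so ȳ = 642 / (6·27) = 107/27.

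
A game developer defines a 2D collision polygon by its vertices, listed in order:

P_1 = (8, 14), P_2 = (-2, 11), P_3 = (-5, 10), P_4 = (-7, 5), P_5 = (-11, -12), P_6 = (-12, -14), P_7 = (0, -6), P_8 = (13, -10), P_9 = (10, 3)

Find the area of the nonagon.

Apply the shoelace (surveyor's) formula: 2A = Σ (x_i·y_{i+1} − x_{i+1}·y_i), indices taken mod 9.
Σ = (116) + (35) + (45) + (139) + (10) + (72) + (78) + (139) + (116) = 750
Area = |Σ|/2 = 375.

375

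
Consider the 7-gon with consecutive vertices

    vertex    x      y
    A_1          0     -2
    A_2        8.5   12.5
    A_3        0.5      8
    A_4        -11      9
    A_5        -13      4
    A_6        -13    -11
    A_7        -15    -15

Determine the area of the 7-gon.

Apply the shoelace (surveyor's) formula: 2A = Σ (x_i·y_{i+1} − x_{i+1}·y_i), indices taken mod 7.
A_1→A_2: (0)(12.5) − (8.5)(-2) = 17
A_2→A_3: (8.5)(8) − (0.5)(12.5) = 61.75
A_3→A_4: (0.5)(9) − (-11)(8) = 92.5
A_4→A_5: (-11)(4) − (-13)(9) = 73
A_5→A_6: (-13)(-11) − (-13)(4) = 195
A_6→A_7: (-13)(-15) − (-15)(-11) = 30
A_7→A_1: (-15)(-2) − (0)(-15) = 30
Σ = 499.25
Area = |Σ|/2 = 249.625.

249.625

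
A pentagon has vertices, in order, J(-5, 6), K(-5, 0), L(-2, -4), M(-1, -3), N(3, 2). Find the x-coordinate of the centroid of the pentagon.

-488/261

Apply the surveyor's formula. First the cross-terms c_i = x_i·y_{i+1} − x_{i+1}·y_i:
  30, 20, 2, 7, 28  ⇒  2A = 87, A = 43.5.
Then Σ (x_i + x_{i+1})·c_i = -488, so x̄ = -488 / (6·43.5) = -488/261.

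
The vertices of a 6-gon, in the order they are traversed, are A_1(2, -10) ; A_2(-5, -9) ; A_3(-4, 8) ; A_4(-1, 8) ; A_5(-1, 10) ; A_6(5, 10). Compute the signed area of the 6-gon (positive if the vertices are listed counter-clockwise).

-150

Apply the shoelace (surveyor's) formula: 2A = Σ (x_i·y_{i+1} − x_{i+1}·y_i), indices taken mod 6.
A_1→A_2: (2)(-9) − (-5)(-10) = -68
A_2→A_3: (-5)(8) − (-4)(-9) = -76
A_3→A_4: (-4)(8) − (-1)(8) = -24
A_4→A_5: (-1)(10) − (-1)(8) = -2
A_5→A_6: (-1)(10) − (5)(10) = -60
A_6→A_1: (5)(-10) − (2)(10) = -70
Σ = -300
Signed area = Σ/2 = -150 (negative ⇒ clockwise traversal).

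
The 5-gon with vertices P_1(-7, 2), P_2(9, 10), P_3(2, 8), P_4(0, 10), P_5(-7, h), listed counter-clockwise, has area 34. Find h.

4

The doubled signed area Σ (x_i y_{i+1} − x_{i+1} y_i) is linear in h.
With h=0 it equals 40; the coefficient of h is 7 (from the two edges through P_5).
So 7·h + 40 = 2·34 = 68 ⇒ h = 4.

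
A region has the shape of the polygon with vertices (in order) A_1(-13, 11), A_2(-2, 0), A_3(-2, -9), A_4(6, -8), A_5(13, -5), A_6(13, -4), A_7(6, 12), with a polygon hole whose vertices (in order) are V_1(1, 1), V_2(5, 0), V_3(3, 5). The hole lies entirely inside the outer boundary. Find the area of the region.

Outer boundary:
A_1→A_2: (-13)(0) − (-2)(11) = 22
A_2→A_3: (-2)(-9) − (-2)(0) = 18
A_3→A_4: (-2)(-8) − (6)(-9) = 70
A_4→A_5: (6)(-5) − (13)(-8) = 74
A_5→A_6: (13)(-4) − (13)(-5) = 13
A_6→A_7: (13)(12) − (6)(-4) = 180
A_7→A_1: (6)(11) − (-13)(12) = 222
Σ = 599
Area = |Σ|/2 = 299.5.
Hole:
Apply the shoelace formula: 2A = Σ (x_i·y_{i+1} − x_{i+1}·y_i), indices taken mod 3.
Σ = (-5) + (25) + (-2) = 18
Area = |Σ|/2 = 9.
Net area = 299.5 − 9 = 290.5.

290.5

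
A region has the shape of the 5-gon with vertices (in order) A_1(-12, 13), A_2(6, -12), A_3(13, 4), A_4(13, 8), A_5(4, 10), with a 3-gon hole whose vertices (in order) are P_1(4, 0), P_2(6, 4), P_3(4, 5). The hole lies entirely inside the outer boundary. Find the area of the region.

Outer boundary:
Apply the surveyor's formula: 2A = Σ (x_i·y_{i+1} − x_{i+1}·y_i), indices taken mod 5.
A_1→A_2: (-12)(-12) − (6)(13) = 66
A_2→A_3: (6)(4) − (13)(-12) = 180
A_3→A_4: (13)(8) − (13)(4) = 52
A_4→A_5: (13)(10) − (4)(8) = 98
A_5→A_1: (4)(13) − (-12)(10) = 172
Σ = 568
Area = |Σ|/2 = 284.
Hole:
Apply the surveyor's formula: 2A = Σ (x_i·y_{i+1} − x_{i+1}·y_i), indices taken mod 3.
Cross-terms: 16, 14, -20  ⇒  Σ = 10
Area = |Σ|/2 = 5.
Net area = 284 − 5 = 279.

279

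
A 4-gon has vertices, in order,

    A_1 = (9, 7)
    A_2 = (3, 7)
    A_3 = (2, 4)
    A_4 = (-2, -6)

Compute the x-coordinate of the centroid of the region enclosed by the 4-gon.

129/38

Apply the surveyor's formula. First the cross-terms c_i = x_i·y_{i+1} − x_{i+1}·y_i:
  42, -2, -4, 40  ⇒  2A = 76, A = 38.
Then Σ (x_i + x_{i+1})·c_i = 774, so x̄ = 774 / (6·38) = 129/38.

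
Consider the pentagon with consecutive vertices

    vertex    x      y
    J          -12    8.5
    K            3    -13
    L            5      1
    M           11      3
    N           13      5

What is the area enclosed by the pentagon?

194.5

Cross-terms: 130.5, 68, 4, 16, 170.5  ⇒  Σ = 389
Area = |Σ|/2 = 194.5.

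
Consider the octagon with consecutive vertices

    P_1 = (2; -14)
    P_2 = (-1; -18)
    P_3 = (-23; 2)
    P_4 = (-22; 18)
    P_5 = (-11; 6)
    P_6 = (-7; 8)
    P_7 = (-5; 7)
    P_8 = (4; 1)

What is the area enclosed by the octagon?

458

Apply Gauss's area formula: 2A = Σ (x_i·y_{i+1} − x_{i+1}·y_i), indices taken mod 8.
Σ = (-50) + (-416) + (-370) + (66) + (-46) + (-9) + (-33) + (-58) = -916
Area = |Σ|/2 = 458.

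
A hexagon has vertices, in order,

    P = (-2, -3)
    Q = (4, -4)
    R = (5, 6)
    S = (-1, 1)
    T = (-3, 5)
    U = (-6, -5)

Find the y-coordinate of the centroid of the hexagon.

Apply the surveyor's formula. First the cross-terms c_i = x_i·y_{i+1} − x_{i+1}·y_i:
  20, 44, 11, -2, 45, 8  ⇒  2A = 126, A = 63.
Then Σ (y_i + y_{i+1})·c_i = -51, so ȳ = -51 / (6·63) = -17/126.

-17/126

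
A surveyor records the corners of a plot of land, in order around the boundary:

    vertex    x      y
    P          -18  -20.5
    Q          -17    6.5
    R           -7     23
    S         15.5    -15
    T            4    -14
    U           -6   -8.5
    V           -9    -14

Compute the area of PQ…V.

698.75

Cross-terms: -465.5, -345.5, -251.5, -157, -118, 7.5, -67.5  ⇒  Σ = -1397.5
Area = |Σ|/2 = 698.75.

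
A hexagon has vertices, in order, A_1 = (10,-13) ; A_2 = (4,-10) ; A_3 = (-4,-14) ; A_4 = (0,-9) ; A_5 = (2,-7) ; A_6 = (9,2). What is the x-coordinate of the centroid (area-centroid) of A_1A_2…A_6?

5.5125

Apply Gauss's area formula. First the cross-terms c_i = x_i·y_{i+1} − x_{i+1}·y_i:
  -48, -96, 36, 18, 67, -137  ⇒  2A = -160, A = -80.
Then Σ (x_i + x_{i+1})·c_i = -2646, so x̄ = -2646 / (6·(-80)) = 5.5125.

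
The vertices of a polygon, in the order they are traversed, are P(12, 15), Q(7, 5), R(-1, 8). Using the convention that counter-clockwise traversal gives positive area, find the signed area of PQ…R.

-47.5

Σ = (-45) + (61) + (-111) = -95
Signed area = Σ/2 = -47.5 (negative ⇒ clockwise traversal).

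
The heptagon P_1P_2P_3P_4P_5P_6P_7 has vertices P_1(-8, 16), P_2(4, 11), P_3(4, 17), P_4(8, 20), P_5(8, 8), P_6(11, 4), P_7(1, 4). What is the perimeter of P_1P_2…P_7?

|P_1P_2| = √((12)² + (-5)²) = √169 = 13
|P_2P_3| = √((0)² + (6)²) = √36 = 6
|P_3P_4| = √((4)² + (3)²) = √25 = 5
|P_4P_5| = √((0)² + (-12)²) = √144 = 12
|P_5P_6| = √((3)² + (-4)²) = √25 = 5
|P_6P_7| = √((-10)² + (0)²) = √100 = 10
|P_7P_1| = √((-9)² + (12)²) = √225 = 15
Perimeter = 13 + 6 + 5 + 12 + 5 + 10 + 15 = 66.

66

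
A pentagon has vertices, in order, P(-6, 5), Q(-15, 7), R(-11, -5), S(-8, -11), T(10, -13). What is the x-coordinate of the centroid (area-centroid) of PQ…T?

Apply the shoelace formula. First the cross-terms c_i = x_i·y_{i+1} − x_{i+1}·y_i:
  33, 152, 81, 214, -28  ⇒  2A = 452, A = 226.
Then Σ (x_i + x_{i+1})·c_i = -5868, so x̄ = -5868 / (6·226) = -489/113.

-489/113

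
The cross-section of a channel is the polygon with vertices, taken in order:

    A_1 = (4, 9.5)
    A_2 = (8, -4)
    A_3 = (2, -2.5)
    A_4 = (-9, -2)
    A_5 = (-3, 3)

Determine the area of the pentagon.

Apply the shoelace (surveyor's) formula: 2A = Σ (x_i·y_{i+1} − x_{i+1}·y_i), indices taken mod 5.
Σ = (-92) + (-12) + (-26.5) + (-33) + (-40.5) = -204
Area = |Σ|/2 = 102.

102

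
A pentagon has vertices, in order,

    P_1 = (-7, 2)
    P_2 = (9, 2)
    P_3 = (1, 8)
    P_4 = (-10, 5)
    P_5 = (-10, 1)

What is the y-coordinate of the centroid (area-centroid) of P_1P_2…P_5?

Apply Gauss's area formula. First the cross-terms c_i = x_i·y_{i+1} − x_{i+1}·y_i:
  -32, 70, 85, 40, -13  ⇒  2A = 150, A = 75.
Then Σ (y_i + y_{i+1})·c_i = 1878, so ȳ = 1878 / (6·75) = 313/75.

313/75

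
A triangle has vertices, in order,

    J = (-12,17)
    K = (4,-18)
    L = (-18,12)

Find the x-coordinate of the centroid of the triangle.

-26/3

Apply the shoelace (surveyor's) formula. First the cross-terms c_i = x_i·y_{i+1} − x_{i+1}·y_i:
  148, -276, -162  ⇒  2A = -290, A = -145.
Then Σ (x_i + x_{i+1})·c_i = 7540, so x̄ = 7540 / (6·(-145)) = -26/3.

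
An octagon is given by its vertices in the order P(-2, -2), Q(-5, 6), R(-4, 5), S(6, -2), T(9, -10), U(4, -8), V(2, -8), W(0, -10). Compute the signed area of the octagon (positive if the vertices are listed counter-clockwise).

-87.5

Apply the shoelace (surveyor's) formula: 2A = Σ (x_i·y_{i+1} − x_{i+1}·y_i), indices taken mod 8.
Σ = (-22) + (-1) + (-22) + (-42) + (-32) + (-16) + (-20) + (-20) = -175
Signed area = Σ/2 = -87.5 (negative ⇒ clockwise traversal).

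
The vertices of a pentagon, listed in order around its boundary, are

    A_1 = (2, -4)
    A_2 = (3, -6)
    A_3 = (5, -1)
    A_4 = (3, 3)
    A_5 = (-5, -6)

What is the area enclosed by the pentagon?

37

Apply the surveyor's formula: 2A = Σ (x_i·y_{i+1} − x_{i+1}·y_i), indices taken mod 5.
Σ = (0) + (27) + (18) + (-3) + (32) = 74
Area = |Σ|/2 = 37.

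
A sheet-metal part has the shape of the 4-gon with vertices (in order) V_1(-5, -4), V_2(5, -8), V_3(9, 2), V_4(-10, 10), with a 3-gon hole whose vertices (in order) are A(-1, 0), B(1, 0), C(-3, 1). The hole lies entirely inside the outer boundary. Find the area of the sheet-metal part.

Outer boundary:
Σ = (60) + (82) + (110) + (90) = 342
Area = |Σ|/2 = 171.
Hole:
Σ = (0) + (1) + (1) = 2
Area = |Σ|/2 = 1.
Net area = 171 − 1 = 170.

170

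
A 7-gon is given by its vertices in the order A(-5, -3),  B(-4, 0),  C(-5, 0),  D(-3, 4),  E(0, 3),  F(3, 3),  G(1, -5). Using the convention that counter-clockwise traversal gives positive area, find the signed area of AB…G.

Apply Gauss's area formula: 2A = Σ (x_i·y_{i+1} − x_{i+1}·y_i), indices taken mod 7.
Σ = (-12) + (0) + (-20) + (-9) + (-9) + (-18) + (-28) = -96
Signed area = Σ/2 = -48 (negative ⇒ clockwise traversal).

-48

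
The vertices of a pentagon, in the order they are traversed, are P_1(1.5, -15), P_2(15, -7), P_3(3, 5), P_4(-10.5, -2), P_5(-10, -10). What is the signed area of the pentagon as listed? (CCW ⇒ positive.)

303.5

Apply the surveyor's formula: 2A = Σ (x_i·y_{i+1} − x_{i+1}·y_i), indices taken mod 5.
Σ = (214.5) + (96) + (46.5) + (85) + (165) = 607
Signed area = Σ/2 = 303.5 (positive ⇒ counter-clockwise traversal).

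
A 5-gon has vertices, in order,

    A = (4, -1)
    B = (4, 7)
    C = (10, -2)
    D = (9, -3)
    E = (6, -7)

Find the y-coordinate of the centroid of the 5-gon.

-136/243

Apply Gauss's area formula. First the cross-terms c_i = x_i·y_{i+1} − x_{i+1}·y_i:
  32, -78, -12, -45, 22  ⇒  2A = -81, A = -40.5.
Then Σ (y_i + y_{i+1})·c_i = 136, so ȳ = 136 / (6·(-40.5)) = -136/243.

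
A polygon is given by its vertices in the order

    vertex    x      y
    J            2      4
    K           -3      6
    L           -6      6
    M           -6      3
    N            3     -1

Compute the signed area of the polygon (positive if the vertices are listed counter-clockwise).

35.5

Σ = (24) + (18) + (18) + (-3) + (14) = 71
Signed area = Σ/2 = 35.5 (positive ⇒ counter-clockwise traversal).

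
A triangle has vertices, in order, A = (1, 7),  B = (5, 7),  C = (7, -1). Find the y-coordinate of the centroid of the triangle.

Apply the shoelace (surveyor's) formula. First the cross-terms c_i = x_i·y_{i+1} − x_{i+1}·y_i:
  -28, -54, 50  ⇒  2A = -32, A = -16.
Then Σ (y_i + y_{i+1})·c_i = -416, so ȳ = -416 / (6·(-16)) = 13/3.

13/3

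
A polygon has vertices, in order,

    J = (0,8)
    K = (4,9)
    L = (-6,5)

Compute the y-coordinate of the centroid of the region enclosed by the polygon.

Apply the shoelace formula. First the cross-terms c_i = x_i·y_{i+1} − x_{i+1}·y_i:
  -32, 74, -48  ⇒  2A = -6, A = -3.
Then Σ (y_i + y_{i+1})·c_i = -132, so ȳ = -132 / (6·(-3)) = 22/3.

22/3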